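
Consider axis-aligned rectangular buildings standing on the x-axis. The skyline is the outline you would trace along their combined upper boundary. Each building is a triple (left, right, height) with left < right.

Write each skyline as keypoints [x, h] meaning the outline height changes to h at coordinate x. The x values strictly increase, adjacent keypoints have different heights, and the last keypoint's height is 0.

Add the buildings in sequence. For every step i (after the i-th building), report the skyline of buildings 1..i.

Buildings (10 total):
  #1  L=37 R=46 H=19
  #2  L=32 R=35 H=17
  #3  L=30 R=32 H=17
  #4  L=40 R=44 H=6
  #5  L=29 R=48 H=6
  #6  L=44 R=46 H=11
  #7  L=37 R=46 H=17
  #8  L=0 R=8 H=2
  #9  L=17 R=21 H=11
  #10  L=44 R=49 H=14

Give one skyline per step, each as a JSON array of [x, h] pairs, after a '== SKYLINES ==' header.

== SKYLINES ==
[[37,19],[46,0]]
[[32,17],[35,0],[37,19],[46,0]]
[[30,17],[35,0],[37,19],[46,0]]
[[30,17],[35,0],[37,19],[46,0]]
[[29,6],[30,17],[35,6],[37,19],[46,6],[48,0]]
[[29,6],[30,17],[35,6],[37,19],[46,6],[48,0]]
[[29,6],[30,17],[35,6],[37,19],[46,6],[48,0]]
[[0,2],[8,0],[29,6],[30,17],[35,6],[37,19],[46,6],[48,0]]
[[0,2],[8,0],[17,11],[21,0],[29,6],[30,17],[35,6],[37,19],[46,6],[48,0]]
[[0,2],[8,0],[17,11],[21,0],[29,6],[30,17],[35,6],[37,19],[46,14],[49,0]]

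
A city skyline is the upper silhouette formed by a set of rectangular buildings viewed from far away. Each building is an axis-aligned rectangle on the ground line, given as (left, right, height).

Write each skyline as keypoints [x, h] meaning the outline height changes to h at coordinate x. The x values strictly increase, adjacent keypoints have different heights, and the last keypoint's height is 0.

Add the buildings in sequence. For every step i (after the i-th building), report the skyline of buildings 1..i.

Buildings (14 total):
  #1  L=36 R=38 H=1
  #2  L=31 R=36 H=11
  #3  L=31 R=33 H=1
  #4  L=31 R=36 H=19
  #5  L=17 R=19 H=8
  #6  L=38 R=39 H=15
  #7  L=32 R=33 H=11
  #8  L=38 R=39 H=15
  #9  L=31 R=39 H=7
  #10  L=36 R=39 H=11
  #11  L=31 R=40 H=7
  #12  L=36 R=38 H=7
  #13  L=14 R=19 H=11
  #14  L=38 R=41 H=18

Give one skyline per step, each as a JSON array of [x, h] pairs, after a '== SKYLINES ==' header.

== SKYLINES ==
[[36,1],[38,0]]
[[31,11],[36,1],[38,0]]
[[31,11],[36,1],[38,0]]
[[31,19],[36,1],[38,0]]
[[17,8],[19,0],[31,19],[36,1],[38,0]]
[[17,8],[19,0],[31,19],[36,1],[38,15],[39,0]]
[[17,8],[19,0],[31,19],[36,1],[38,15],[39,0]]
[[17,8],[19,0],[31,19],[36,1],[38,15],[39,0]]
[[17,8],[19,0],[31,19],[36,7],[38,15],[39,0]]
[[17,8],[19,0],[31,19],[36,11],[38,15],[39,0]]
[[17,8],[19,0],[31,19],[36,11],[38,15],[39,7],[40,0]]
[[17,8],[19,0],[31,19],[36,11],[38,15],[39,7],[40,0]]
[[14,11],[19,0],[31,19],[36,11],[38,15],[39,7],[40,0]]
[[14,11],[19,0],[31,19],[36,11],[38,18],[41,0]]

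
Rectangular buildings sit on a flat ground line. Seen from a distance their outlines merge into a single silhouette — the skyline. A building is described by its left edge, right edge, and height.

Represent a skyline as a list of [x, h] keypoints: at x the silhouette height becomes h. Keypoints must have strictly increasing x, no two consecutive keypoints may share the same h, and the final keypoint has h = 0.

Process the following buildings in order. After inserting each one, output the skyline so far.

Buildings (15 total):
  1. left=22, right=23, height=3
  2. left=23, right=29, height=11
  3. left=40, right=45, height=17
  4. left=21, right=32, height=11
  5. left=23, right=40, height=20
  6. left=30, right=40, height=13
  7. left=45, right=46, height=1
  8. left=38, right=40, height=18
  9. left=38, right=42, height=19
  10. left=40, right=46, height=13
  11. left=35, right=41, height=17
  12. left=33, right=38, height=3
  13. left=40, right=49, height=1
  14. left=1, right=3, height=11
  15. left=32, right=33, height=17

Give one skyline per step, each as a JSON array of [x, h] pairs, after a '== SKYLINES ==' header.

== SKYLINES ==
[[22,3],[23,0]]
[[22,3],[23,11],[29,0]]
[[22,3],[23,11],[29,0],[40,17],[45,0]]
[[21,11],[32,0],[40,17],[45,0]]
[[21,11],[23,20],[40,17],[45,0]]
[[21,11],[23,20],[40,17],[45,0]]
[[21,11],[23,20],[40,17],[45,1],[46,0]]
[[21,11],[23,20],[40,17],[45,1],[46,0]]
[[21,11],[23,20],[40,19],[42,17],[45,1],[46,0]]
[[21,11],[23,20],[40,19],[42,17],[45,13],[46,0]]
[[21,11],[23,20],[40,19],[42,17],[45,13],[46,0]]
[[21,11],[23,20],[40,19],[42,17],[45,13],[46,0]]
[[21,11],[23,20],[40,19],[42,17],[45,13],[46,1],[49,0]]
[[1,11],[3,0],[21,11],[23,20],[40,19],[42,17],[45,13],[46,1],[49,0]]
[[1,11],[3,0],[21,11],[23,20],[40,19],[42,17],[45,13],[46,1],[49,0]]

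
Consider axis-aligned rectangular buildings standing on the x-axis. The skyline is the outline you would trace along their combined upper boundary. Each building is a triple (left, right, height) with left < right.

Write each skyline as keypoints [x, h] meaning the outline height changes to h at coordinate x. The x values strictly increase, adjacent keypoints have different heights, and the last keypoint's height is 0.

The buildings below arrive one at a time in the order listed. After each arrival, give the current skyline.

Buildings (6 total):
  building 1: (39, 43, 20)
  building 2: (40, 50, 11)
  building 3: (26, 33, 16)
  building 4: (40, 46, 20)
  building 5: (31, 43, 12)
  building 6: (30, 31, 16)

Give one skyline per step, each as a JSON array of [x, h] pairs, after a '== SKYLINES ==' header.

== SKYLINES ==
[[39,20],[43,0]]
[[39,20],[43,11],[50,0]]
[[26,16],[33,0],[39,20],[43,11],[50,0]]
[[26,16],[33,0],[39,20],[46,11],[50,0]]
[[26,16],[33,12],[39,20],[46,11],[50,0]]
[[26,16],[33,12],[39,20],[46,11],[50,0]]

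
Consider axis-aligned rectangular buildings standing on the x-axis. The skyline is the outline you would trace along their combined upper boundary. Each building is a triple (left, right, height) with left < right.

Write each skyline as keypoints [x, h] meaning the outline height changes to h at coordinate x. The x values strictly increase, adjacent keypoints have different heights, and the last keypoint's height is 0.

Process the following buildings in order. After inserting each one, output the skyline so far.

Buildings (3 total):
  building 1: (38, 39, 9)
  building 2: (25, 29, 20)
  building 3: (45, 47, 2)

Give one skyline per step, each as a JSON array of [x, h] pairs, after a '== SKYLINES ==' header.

== SKYLINES ==
[[38,9],[39,0]]
[[25,20],[29,0],[38,9],[39,0]]
[[25,20],[29,0],[38,9],[39,0],[45,2],[47,0]]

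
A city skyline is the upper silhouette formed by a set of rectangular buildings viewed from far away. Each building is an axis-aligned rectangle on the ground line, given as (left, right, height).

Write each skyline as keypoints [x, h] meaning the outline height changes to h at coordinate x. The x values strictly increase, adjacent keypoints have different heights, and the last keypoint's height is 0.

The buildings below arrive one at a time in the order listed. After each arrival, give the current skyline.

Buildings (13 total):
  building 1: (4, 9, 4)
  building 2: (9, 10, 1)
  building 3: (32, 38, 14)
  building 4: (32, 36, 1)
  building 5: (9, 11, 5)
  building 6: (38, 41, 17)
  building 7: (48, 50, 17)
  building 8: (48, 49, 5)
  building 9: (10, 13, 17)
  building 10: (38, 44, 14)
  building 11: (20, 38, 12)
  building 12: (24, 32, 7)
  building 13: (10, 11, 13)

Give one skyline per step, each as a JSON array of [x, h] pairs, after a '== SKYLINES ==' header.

== SKYLINES ==
[[4,4],[9,0]]
[[4,4],[9,1],[10,0]]
[[4,4],[9,1],[10,0],[32,14],[38,0]]
[[4,4],[9,1],[10,0],[32,14],[38,0]]
[[4,4],[9,5],[11,0],[32,14],[38,0]]
[[4,4],[9,5],[11,0],[32,14],[38,17],[41,0]]
[[4,4],[9,5],[11,0],[32,14],[38,17],[41,0],[48,17],[50,0]]
[[4,4],[9,5],[11,0],[32,14],[38,17],[41,0],[48,17],[50,0]]
[[4,4],[9,5],[10,17],[13,0],[32,14],[38,17],[41,0],[48,17],[50,0]]
[[4,4],[9,5],[10,17],[13,0],[32,14],[38,17],[41,14],[44,0],[48,17],[50,0]]
[[4,4],[9,5],[10,17],[13,0],[20,12],[32,14],[38,17],[41,14],[44,0],[48,17],[50,0]]
[[4,4],[9,5],[10,17],[13,0],[20,12],[32,14],[38,17],[41,14],[44,0],[48,17],[50,0]]
[[4,4],[9,5],[10,17],[13,0],[20,12],[32,14],[38,17],[41,14],[44,0],[48,17],[50,0]]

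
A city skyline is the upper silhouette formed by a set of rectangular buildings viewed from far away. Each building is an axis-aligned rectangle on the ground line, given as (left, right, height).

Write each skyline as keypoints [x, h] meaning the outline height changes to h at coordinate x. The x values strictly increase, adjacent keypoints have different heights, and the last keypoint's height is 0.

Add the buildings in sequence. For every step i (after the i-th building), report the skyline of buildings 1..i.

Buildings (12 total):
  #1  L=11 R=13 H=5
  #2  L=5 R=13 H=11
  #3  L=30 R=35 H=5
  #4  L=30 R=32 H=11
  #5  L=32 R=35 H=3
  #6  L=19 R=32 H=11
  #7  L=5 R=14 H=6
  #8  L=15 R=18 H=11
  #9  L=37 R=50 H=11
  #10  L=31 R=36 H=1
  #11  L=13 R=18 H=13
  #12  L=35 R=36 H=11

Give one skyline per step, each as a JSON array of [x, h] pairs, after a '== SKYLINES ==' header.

== SKYLINES ==
[[11,5],[13,0]]
[[5,11],[13,0]]
[[5,11],[13,0],[30,5],[35,0]]
[[5,11],[13,0],[30,11],[32,5],[35,0]]
[[5,11],[13,0],[30,11],[32,5],[35,0]]
[[5,11],[13,0],[19,11],[32,5],[35,0]]
[[5,11],[13,6],[14,0],[19,11],[32,5],[35,0]]
[[5,11],[13,6],[14,0],[15,11],[18,0],[19,11],[32,5],[35,0]]
[[5,11],[13,6],[14,0],[15,11],[18,0],[19,11],[32,5],[35,0],[37,11],[50,0]]
[[5,11],[13,6],[14,0],[15,11],[18,0],[19,11],[32,5],[35,1],[36,0],[37,11],[50,0]]
[[5,11],[13,13],[18,0],[19,11],[32,5],[35,1],[36,0],[37,11],[50,0]]
[[5,11],[13,13],[18,0],[19,11],[32,5],[35,11],[36,0],[37,11],[50,0]]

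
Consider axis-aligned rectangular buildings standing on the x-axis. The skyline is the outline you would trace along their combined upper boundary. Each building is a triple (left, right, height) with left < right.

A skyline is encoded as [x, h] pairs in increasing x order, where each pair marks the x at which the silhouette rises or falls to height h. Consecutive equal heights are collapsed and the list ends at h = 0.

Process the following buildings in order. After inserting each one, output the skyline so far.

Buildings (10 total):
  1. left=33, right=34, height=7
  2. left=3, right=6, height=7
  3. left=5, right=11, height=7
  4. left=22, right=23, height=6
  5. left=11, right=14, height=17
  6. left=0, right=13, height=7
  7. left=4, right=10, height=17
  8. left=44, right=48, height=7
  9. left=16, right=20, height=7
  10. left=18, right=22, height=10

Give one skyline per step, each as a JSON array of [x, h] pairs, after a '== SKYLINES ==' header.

== SKYLINES ==
[[33,7],[34,0]]
[[3,7],[6,0],[33,7],[34,0]]
[[3,7],[11,0],[33,7],[34,0]]
[[3,7],[11,0],[22,6],[23,0],[33,7],[34,0]]
[[3,7],[11,17],[14,0],[22,6],[23,0],[33,7],[34,0]]
[[0,7],[11,17],[14,0],[22,6],[23,0],[33,7],[34,0]]
[[0,7],[4,17],[10,7],[11,17],[14,0],[22,6],[23,0],[33,7],[34,0]]
[[0,7],[4,17],[10,7],[11,17],[14,0],[22,6],[23,0],[33,7],[34,0],[44,7],[48,0]]
[[0,7],[4,17],[10,7],[11,17],[14,0],[16,7],[20,0],[22,6],[23,0],[33,7],[34,0],[44,7],[48,0]]
[[0,7],[4,17],[10,7],[11,17],[14,0],[16,7],[18,10],[22,6],[23,0],[33,7],[34,0],[44,7],[48,0]]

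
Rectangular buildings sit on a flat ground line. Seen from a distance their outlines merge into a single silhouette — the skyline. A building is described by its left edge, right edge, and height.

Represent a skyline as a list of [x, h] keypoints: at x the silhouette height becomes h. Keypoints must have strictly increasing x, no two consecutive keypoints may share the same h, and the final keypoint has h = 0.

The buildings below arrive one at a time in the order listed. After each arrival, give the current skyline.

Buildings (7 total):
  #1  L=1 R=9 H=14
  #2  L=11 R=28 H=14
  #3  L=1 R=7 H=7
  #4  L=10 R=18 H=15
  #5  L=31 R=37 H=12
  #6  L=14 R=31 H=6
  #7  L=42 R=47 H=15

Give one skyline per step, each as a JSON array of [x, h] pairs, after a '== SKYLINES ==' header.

== SKYLINES ==
[[1,14],[9,0]]
[[1,14],[9,0],[11,14],[28,0]]
[[1,14],[9,0],[11,14],[28,0]]
[[1,14],[9,0],[10,15],[18,14],[28,0]]
[[1,14],[9,0],[10,15],[18,14],[28,0],[31,12],[37,0]]
[[1,14],[9,0],[10,15],[18,14],[28,6],[31,12],[37,0]]
[[1,14],[9,0],[10,15],[18,14],[28,6],[31,12],[37,0],[42,15],[47,0]]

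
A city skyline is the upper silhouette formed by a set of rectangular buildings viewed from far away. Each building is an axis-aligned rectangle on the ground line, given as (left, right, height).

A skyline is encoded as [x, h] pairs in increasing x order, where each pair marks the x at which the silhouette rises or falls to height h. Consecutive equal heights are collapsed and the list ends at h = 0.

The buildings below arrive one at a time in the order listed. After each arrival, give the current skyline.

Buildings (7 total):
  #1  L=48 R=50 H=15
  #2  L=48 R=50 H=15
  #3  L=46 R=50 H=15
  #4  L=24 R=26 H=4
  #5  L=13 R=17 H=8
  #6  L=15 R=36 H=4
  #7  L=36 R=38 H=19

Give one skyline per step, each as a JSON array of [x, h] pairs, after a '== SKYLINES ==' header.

== SKYLINES ==
[[48,15],[50,0]]
[[48,15],[50,0]]
[[46,15],[50,0]]
[[24,4],[26,0],[46,15],[50,0]]
[[13,8],[17,0],[24,4],[26,0],[46,15],[50,0]]
[[13,8],[17,4],[36,0],[46,15],[50,0]]
[[13,8],[17,4],[36,19],[38,0],[46,15],[50,0]]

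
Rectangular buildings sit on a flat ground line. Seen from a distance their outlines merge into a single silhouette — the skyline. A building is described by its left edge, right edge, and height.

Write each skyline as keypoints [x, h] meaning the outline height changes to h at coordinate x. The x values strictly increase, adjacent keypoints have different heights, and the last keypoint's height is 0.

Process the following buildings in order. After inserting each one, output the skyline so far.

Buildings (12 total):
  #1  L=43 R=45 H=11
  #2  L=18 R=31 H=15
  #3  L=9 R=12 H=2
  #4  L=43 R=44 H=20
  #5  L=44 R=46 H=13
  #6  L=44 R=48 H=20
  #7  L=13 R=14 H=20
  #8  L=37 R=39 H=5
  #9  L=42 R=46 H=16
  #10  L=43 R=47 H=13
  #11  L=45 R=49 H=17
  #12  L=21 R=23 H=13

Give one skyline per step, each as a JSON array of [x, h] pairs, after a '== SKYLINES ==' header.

== SKYLINES ==
[[43,11],[45,0]]
[[18,15],[31,0],[43,11],[45,0]]
[[9,2],[12,0],[18,15],[31,0],[43,11],[45,0]]
[[9,2],[12,0],[18,15],[31,0],[43,20],[44,11],[45,0]]
[[9,2],[12,0],[18,15],[31,0],[43,20],[44,13],[46,0]]
[[9,2],[12,0],[18,15],[31,0],[43,20],[48,0]]
[[9,2],[12,0],[13,20],[14,0],[18,15],[31,0],[43,20],[48,0]]
[[9,2],[12,0],[13,20],[14,0],[18,15],[31,0],[37,5],[39,0],[43,20],[48,0]]
[[9,2],[12,0],[13,20],[14,0],[18,15],[31,0],[37,5],[39,0],[42,16],[43,20],[48,0]]
[[9,2],[12,0],[13,20],[14,0],[18,15],[31,0],[37,5],[39,0],[42,16],[43,20],[48,0]]
[[9,2],[12,0],[13,20],[14,0],[18,15],[31,0],[37,5],[39,0],[42,16],[43,20],[48,17],[49,0]]
[[9,2],[12,0],[13,20],[14,0],[18,15],[31,0],[37,5],[39,0],[42,16],[43,20],[48,17],[49,0]]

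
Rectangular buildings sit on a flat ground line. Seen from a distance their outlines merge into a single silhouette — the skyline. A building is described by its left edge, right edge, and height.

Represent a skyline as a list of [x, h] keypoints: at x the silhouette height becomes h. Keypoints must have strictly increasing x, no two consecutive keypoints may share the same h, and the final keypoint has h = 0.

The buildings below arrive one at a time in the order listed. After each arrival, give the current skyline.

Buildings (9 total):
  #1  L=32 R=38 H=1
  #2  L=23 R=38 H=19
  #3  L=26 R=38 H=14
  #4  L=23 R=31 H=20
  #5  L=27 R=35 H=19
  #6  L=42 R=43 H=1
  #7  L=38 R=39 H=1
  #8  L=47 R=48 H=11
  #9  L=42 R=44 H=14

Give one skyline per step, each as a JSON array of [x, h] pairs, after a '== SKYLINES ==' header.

== SKYLINES ==
[[32,1],[38,0]]
[[23,19],[38,0]]
[[23,19],[38,0]]
[[23,20],[31,19],[38,0]]
[[23,20],[31,19],[38,0]]
[[23,20],[31,19],[38,0],[42,1],[43,0]]
[[23,20],[31,19],[38,1],[39,0],[42,1],[43,0]]
[[23,20],[31,19],[38,1],[39,0],[42,1],[43,0],[47,11],[48,0]]
[[23,20],[31,19],[38,1],[39,0],[42,14],[44,0],[47,11],[48,0]]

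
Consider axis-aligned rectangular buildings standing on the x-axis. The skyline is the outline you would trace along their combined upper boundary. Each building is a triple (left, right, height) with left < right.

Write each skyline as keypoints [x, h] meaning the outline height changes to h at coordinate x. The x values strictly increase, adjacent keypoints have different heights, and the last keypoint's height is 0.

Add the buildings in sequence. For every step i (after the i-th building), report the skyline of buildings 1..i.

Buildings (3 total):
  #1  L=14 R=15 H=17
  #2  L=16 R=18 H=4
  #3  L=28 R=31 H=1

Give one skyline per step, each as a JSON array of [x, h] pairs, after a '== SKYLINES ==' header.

== SKYLINES ==
[[14,17],[15,0]]
[[14,17],[15,0],[16,4],[18,0]]
[[14,17],[15,0],[16,4],[18,0],[28,1],[31,0]]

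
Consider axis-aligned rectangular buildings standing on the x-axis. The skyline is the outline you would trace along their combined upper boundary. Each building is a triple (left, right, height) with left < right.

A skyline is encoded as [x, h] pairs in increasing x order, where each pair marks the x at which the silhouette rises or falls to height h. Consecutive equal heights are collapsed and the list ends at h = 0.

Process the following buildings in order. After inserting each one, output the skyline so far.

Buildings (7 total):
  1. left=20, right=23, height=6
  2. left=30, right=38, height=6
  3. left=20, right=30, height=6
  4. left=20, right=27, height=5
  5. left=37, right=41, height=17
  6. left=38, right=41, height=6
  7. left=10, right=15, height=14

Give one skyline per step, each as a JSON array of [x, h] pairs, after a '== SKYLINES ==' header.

== SKYLINES ==
[[20,6],[23,0]]
[[20,6],[23,0],[30,6],[38,0]]
[[20,6],[38,0]]
[[20,6],[38,0]]
[[20,6],[37,17],[41,0]]
[[20,6],[37,17],[41,0]]
[[10,14],[15,0],[20,6],[37,17],[41,0]]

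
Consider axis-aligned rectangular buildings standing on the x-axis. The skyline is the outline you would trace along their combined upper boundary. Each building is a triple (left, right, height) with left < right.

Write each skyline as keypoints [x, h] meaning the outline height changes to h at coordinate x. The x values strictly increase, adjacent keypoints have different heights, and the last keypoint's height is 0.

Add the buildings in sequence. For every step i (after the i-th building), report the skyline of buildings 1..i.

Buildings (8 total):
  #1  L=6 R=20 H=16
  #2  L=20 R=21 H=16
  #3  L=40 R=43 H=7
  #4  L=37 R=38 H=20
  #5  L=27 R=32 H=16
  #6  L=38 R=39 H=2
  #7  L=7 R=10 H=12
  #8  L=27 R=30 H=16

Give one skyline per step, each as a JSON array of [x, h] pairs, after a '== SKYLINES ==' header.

== SKYLINES ==
[[6,16],[20,0]]
[[6,16],[21,0]]
[[6,16],[21,0],[40,7],[43,0]]
[[6,16],[21,0],[37,20],[38,0],[40,7],[43,0]]
[[6,16],[21,0],[27,16],[32,0],[37,20],[38,0],[40,7],[43,0]]
[[6,16],[21,0],[27,16],[32,0],[37,20],[38,2],[39,0],[40,7],[43,0]]
[[6,16],[21,0],[27,16],[32,0],[37,20],[38,2],[39,0],[40,7],[43,0]]
[[6,16],[21,0],[27,16],[32,0],[37,20],[38,2],[39,0],[40,7],[43,0]]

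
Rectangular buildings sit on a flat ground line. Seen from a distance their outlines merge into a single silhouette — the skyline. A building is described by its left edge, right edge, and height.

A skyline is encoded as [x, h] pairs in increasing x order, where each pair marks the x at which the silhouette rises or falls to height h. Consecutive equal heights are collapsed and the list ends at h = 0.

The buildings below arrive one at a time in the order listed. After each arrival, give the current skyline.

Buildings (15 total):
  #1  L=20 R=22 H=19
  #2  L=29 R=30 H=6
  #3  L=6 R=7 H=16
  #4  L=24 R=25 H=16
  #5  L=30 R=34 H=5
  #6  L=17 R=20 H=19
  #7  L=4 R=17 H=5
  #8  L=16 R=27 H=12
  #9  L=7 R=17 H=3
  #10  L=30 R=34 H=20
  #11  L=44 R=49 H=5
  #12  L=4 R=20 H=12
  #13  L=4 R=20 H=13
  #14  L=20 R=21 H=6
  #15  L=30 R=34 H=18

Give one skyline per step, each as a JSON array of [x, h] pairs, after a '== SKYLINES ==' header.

== SKYLINES ==
[[20,19],[22,0]]
[[20,19],[22,0],[29,6],[30,0]]
[[6,16],[7,0],[20,19],[22,0],[29,6],[30,0]]
[[6,16],[7,0],[20,19],[22,0],[24,16],[25,0],[29,6],[30,0]]
[[6,16],[7,0],[20,19],[22,0],[24,16],[25,0],[29,6],[30,5],[34,0]]
[[6,16],[7,0],[17,19],[22,0],[24,16],[25,0],[29,6],[30,5],[34,0]]
[[4,5],[6,16],[7,5],[17,19],[22,0],[24,16],[25,0],[29,6],[30,5],[34,0]]
[[4,5],[6,16],[7,5],[16,12],[17,19],[22,12],[24,16],[25,12],[27,0],[29,6],[30,5],[34,0]]
[[4,5],[6,16],[7,5],[16,12],[17,19],[22,12],[24,16],[25,12],[27,0],[29,6],[30,5],[34,0]]
[[4,5],[6,16],[7,5],[16,12],[17,19],[22,12],[24,16],[25,12],[27,0],[29,6],[30,20],[34,0]]
[[4,5],[6,16],[7,5],[16,12],[17,19],[22,12],[24,16],[25,12],[27,0],[29,6],[30,20],[34,0],[44,5],[49,0]]
[[4,12],[6,16],[7,12],[17,19],[22,12],[24,16],[25,12],[27,0],[29,6],[30,20],[34,0],[44,5],[49,0]]
[[4,13],[6,16],[7,13],[17,19],[22,12],[24,16],[25,12],[27,0],[29,6],[30,20],[34,0],[44,5],[49,0]]
[[4,13],[6,16],[7,13],[17,19],[22,12],[24,16],[25,12],[27,0],[29,6],[30,20],[34,0],[44,5],[49,0]]
[[4,13],[6,16],[7,13],[17,19],[22,12],[24,16],[25,12],[27,0],[29,6],[30,20],[34,0],[44,5],[49,0]]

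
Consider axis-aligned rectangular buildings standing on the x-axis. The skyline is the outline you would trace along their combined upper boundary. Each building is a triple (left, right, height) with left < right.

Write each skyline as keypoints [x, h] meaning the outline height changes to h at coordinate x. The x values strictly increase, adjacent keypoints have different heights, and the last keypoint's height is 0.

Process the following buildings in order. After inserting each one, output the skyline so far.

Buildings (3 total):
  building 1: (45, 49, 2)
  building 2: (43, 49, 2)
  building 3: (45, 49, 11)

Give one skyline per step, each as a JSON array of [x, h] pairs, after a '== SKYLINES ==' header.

== SKYLINES ==
[[45,2],[49,0]]
[[43,2],[49,0]]
[[43,2],[45,11],[49,0]]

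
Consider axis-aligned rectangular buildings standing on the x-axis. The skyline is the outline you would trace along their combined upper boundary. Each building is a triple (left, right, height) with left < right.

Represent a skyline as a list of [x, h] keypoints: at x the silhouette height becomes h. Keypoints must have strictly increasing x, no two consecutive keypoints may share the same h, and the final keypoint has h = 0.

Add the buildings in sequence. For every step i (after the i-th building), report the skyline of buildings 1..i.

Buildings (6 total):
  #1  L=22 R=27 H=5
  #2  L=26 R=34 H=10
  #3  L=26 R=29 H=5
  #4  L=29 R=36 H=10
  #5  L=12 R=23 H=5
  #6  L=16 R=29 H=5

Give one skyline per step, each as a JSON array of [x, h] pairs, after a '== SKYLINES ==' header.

== SKYLINES ==
[[22,5],[27,0]]
[[22,5],[26,10],[34,0]]
[[22,5],[26,10],[34,0]]
[[22,5],[26,10],[36,0]]
[[12,5],[26,10],[36,0]]
[[12,5],[26,10],[36,0]]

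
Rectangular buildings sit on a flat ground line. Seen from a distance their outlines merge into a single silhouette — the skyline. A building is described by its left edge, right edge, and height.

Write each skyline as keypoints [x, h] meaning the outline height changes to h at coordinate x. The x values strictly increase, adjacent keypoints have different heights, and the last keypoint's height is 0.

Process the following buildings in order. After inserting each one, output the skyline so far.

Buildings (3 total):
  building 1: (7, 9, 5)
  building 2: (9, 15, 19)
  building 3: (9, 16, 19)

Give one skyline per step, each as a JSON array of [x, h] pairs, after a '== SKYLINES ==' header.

== SKYLINES ==
[[7,5],[9,0]]
[[7,5],[9,19],[15,0]]
[[7,5],[9,19],[16,0]]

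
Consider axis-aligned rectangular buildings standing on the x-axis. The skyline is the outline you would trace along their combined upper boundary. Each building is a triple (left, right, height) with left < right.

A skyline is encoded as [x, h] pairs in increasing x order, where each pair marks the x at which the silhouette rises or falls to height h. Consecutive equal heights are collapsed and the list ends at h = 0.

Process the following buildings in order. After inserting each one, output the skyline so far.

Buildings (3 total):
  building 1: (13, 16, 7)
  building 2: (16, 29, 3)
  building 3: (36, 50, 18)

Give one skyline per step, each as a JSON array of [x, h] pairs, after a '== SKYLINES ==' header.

== SKYLINES ==
[[13,7],[16,0]]
[[13,7],[16,3],[29,0]]
[[13,7],[16,3],[29,0],[36,18],[50,0]]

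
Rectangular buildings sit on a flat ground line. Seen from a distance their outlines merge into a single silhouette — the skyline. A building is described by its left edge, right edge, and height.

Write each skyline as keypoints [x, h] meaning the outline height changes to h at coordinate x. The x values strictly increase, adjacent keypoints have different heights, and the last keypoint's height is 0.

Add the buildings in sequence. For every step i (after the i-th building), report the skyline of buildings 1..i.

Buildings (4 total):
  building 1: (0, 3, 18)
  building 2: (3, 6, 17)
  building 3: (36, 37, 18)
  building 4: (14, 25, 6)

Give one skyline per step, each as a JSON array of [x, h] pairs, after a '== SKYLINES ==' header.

== SKYLINES ==
[[0,18],[3,0]]
[[0,18],[3,17],[6,0]]
[[0,18],[3,17],[6,0],[36,18],[37,0]]
[[0,18],[3,17],[6,0],[14,6],[25,0],[36,18],[37,0]]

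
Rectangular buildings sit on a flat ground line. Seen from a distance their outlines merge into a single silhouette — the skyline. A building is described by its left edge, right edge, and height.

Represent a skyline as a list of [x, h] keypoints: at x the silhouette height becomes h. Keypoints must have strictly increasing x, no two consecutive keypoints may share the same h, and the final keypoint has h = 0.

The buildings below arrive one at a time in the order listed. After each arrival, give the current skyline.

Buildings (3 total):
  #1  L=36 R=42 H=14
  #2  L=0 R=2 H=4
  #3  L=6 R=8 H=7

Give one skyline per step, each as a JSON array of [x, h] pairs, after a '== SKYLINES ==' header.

== SKYLINES ==
[[36,14],[42,0]]
[[0,4],[2,0],[36,14],[42,0]]
[[0,4],[2,0],[6,7],[8,0],[36,14],[42,0]]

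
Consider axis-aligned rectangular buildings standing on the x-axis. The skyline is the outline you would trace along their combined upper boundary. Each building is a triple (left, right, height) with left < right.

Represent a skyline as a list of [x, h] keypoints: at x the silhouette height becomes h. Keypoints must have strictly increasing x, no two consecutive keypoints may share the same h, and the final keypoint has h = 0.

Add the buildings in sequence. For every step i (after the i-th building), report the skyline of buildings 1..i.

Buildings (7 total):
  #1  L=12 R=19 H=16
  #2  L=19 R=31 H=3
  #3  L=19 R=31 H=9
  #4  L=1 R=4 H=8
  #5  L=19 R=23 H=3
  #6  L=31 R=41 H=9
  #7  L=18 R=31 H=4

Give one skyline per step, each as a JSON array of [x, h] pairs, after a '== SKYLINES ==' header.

== SKYLINES ==
[[12,16],[19,0]]
[[12,16],[19,3],[31,0]]
[[12,16],[19,9],[31,0]]
[[1,8],[4,0],[12,16],[19,9],[31,0]]
[[1,8],[4,0],[12,16],[19,9],[31,0]]
[[1,8],[4,0],[12,16],[19,9],[41,0]]
[[1,8],[4,0],[12,16],[19,9],[41,0]]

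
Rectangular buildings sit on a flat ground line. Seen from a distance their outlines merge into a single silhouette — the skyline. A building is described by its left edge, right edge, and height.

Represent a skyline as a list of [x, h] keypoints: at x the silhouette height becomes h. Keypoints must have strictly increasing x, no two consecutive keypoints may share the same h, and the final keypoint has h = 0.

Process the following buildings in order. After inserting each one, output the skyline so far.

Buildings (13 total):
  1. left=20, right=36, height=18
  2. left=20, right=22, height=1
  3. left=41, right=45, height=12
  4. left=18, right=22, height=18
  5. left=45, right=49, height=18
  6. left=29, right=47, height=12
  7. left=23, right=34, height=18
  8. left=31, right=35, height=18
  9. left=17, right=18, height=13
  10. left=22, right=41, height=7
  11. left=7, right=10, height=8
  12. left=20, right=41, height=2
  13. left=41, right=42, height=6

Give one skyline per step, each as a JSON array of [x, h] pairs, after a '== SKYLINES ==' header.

== SKYLINES ==
[[20,18],[36,0]]
[[20,18],[36,0]]
[[20,18],[36,0],[41,12],[45,0]]
[[18,18],[36,0],[41,12],[45,0]]
[[18,18],[36,0],[41,12],[45,18],[49,0]]
[[18,18],[36,12],[45,18],[49,0]]
[[18,18],[36,12],[45,18],[49,0]]
[[18,18],[36,12],[45,18],[49,0]]
[[17,13],[18,18],[36,12],[45,18],[49,0]]
[[17,13],[18,18],[36,12],[45,18],[49,0]]
[[7,8],[10,0],[17,13],[18,18],[36,12],[45,18],[49,0]]
[[7,8],[10,0],[17,13],[18,18],[36,12],[45,18],[49,0]]
[[7,8],[10,0],[17,13],[18,18],[36,12],[45,18],[49,0]]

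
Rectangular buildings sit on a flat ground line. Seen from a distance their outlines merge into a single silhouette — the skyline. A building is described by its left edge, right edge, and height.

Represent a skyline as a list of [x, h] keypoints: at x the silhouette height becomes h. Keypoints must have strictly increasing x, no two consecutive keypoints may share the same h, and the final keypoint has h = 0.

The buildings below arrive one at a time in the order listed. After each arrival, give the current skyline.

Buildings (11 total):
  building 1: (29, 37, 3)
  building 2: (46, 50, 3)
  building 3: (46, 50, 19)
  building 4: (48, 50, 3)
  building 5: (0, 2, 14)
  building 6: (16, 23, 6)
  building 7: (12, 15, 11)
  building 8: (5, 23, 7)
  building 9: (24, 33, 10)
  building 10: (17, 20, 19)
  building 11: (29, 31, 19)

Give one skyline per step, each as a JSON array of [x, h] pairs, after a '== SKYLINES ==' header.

== SKYLINES ==
[[29,3],[37,0]]
[[29,3],[37,0],[46,3],[50,0]]
[[29,3],[37,0],[46,19],[50,0]]
[[29,3],[37,0],[46,19],[50,0]]
[[0,14],[2,0],[29,3],[37,0],[46,19],[50,0]]
[[0,14],[2,0],[16,6],[23,0],[29,3],[37,0],[46,19],[50,0]]
[[0,14],[2,0],[12,11],[15,0],[16,6],[23,0],[29,3],[37,0],[46,19],[50,0]]
[[0,14],[2,0],[5,7],[12,11],[15,7],[23,0],[29,3],[37,0],[46,19],[50,0]]
[[0,14],[2,0],[5,7],[12,11],[15,7],[23,0],[24,10],[33,3],[37,0],[46,19],[50,0]]
[[0,14],[2,0],[5,7],[12,11],[15,7],[17,19],[20,7],[23,0],[24,10],[33,3],[37,0],[46,19],[50,0]]
[[0,14],[2,0],[5,7],[12,11],[15,7],[17,19],[20,7],[23,0],[24,10],[29,19],[31,10],[33,3],[37,0],[46,19],[50,0]]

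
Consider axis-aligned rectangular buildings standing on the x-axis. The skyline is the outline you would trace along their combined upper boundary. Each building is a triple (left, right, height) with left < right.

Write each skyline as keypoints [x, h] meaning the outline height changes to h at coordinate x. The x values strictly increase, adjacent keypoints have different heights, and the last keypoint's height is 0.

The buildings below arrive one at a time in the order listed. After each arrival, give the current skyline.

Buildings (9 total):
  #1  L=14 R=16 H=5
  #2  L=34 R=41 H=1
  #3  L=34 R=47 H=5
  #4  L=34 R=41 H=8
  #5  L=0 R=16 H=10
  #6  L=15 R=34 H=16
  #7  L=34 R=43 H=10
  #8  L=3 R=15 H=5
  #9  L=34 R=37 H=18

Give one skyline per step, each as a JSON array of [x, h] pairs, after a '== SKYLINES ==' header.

== SKYLINES ==
[[14,5],[16,0]]
[[14,5],[16,0],[34,1],[41,0]]
[[14,5],[16,0],[34,5],[47,0]]
[[14,5],[16,0],[34,8],[41,5],[47,0]]
[[0,10],[16,0],[34,8],[41,5],[47,0]]
[[0,10],[15,16],[34,8],[41,5],[47,0]]
[[0,10],[15,16],[34,10],[43,5],[47,0]]
[[0,10],[15,16],[34,10],[43,5],[47,0]]
[[0,10],[15,16],[34,18],[37,10],[43,5],[47,0]]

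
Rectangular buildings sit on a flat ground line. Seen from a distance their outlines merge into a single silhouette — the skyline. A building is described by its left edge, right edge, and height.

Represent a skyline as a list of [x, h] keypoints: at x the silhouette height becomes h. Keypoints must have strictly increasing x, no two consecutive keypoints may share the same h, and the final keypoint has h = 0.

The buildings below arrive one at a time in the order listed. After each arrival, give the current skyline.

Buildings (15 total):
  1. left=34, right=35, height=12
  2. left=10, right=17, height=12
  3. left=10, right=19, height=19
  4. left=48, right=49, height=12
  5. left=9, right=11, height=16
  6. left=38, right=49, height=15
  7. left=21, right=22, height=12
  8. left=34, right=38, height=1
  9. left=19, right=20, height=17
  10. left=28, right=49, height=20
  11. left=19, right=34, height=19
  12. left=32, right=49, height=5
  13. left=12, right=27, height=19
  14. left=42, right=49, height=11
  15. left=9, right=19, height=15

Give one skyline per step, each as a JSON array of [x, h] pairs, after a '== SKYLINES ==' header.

== SKYLINES ==
[[34,12],[35,0]]
[[10,12],[17,0],[34,12],[35,0]]
[[10,19],[19,0],[34,12],[35,0]]
[[10,19],[19,0],[34,12],[35,0],[48,12],[49,0]]
[[9,16],[10,19],[19,0],[34,12],[35,0],[48,12],[49,0]]
[[9,16],[10,19],[19,0],[34,12],[35,0],[38,15],[49,0]]
[[9,16],[10,19],[19,0],[21,12],[22,0],[34,12],[35,0],[38,15],[49,0]]
[[9,16],[10,19],[19,0],[21,12],[22,0],[34,12],[35,1],[38,15],[49,0]]
[[9,16],[10,19],[19,17],[20,0],[21,12],[22,0],[34,12],[35,1],[38,15],[49,0]]
[[9,16],[10,19],[19,17],[20,0],[21,12],[22,0],[28,20],[49,0]]
[[9,16],[10,19],[28,20],[49,0]]
[[9,16],[10,19],[28,20],[49,0]]
[[9,16],[10,19],[28,20],[49,0]]
[[9,16],[10,19],[28,20],[49,0]]
[[9,16],[10,19],[28,20],[49,0]]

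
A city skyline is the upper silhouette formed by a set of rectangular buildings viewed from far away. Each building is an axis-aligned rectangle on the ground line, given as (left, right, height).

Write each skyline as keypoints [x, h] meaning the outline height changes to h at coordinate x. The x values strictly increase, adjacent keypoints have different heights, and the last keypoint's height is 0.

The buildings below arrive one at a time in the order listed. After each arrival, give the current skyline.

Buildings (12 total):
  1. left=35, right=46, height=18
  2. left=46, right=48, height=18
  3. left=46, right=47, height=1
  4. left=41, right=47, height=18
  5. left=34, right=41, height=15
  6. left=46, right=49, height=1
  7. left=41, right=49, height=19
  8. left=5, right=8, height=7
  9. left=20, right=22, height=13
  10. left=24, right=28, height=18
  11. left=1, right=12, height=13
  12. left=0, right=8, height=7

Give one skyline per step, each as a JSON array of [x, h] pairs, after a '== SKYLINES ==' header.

== SKYLINES ==
[[35,18],[46,0]]
[[35,18],[48,0]]
[[35,18],[48,0]]
[[35,18],[48,0]]
[[34,15],[35,18],[48,0]]
[[34,15],[35,18],[48,1],[49,0]]
[[34,15],[35,18],[41,19],[49,0]]
[[5,7],[8,0],[34,15],[35,18],[41,19],[49,0]]
[[5,7],[8,0],[20,13],[22,0],[34,15],[35,18],[41,19],[49,0]]
[[5,7],[8,0],[20,13],[22,0],[24,18],[28,0],[34,15],[35,18],[41,19],[49,0]]
[[1,13],[12,0],[20,13],[22,0],[24,18],[28,0],[34,15],[35,18],[41,19],[49,0]]
[[0,7],[1,13],[12,0],[20,13],[22,0],[24,18],[28,0],[34,15],[35,18],[41,19],[49,0]]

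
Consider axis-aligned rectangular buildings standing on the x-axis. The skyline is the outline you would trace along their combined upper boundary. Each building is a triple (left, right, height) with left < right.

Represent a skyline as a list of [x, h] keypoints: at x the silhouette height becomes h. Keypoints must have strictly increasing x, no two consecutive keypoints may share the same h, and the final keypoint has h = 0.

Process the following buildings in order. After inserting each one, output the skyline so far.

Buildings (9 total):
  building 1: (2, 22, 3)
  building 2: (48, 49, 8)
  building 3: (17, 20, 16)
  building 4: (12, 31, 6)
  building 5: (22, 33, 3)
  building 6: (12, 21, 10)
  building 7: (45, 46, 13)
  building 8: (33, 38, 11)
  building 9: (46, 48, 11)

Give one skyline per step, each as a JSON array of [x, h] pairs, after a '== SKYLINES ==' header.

== SKYLINES ==
[[2,3],[22,0]]
[[2,3],[22,0],[48,8],[49,0]]
[[2,3],[17,16],[20,3],[22,0],[48,8],[49,0]]
[[2,3],[12,6],[17,16],[20,6],[31,0],[48,8],[49,0]]
[[2,3],[12,6],[17,16],[20,6],[31,3],[33,0],[48,8],[49,0]]
[[2,3],[12,10],[17,16],[20,10],[21,6],[31,3],[33,0],[48,8],[49,0]]
[[2,3],[12,10],[17,16],[20,10],[21,6],[31,3],[33,0],[45,13],[46,0],[48,8],[49,0]]
[[2,3],[12,10],[17,16],[20,10],[21,6],[31,3],[33,11],[38,0],[45,13],[46,0],[48,8],[49,0]]
[[2,3],[12,10],[17,16],[20,10],[21,6],[31,3],[33,11],[38,0],[45,13],[46,11],[48,8],[49,0]]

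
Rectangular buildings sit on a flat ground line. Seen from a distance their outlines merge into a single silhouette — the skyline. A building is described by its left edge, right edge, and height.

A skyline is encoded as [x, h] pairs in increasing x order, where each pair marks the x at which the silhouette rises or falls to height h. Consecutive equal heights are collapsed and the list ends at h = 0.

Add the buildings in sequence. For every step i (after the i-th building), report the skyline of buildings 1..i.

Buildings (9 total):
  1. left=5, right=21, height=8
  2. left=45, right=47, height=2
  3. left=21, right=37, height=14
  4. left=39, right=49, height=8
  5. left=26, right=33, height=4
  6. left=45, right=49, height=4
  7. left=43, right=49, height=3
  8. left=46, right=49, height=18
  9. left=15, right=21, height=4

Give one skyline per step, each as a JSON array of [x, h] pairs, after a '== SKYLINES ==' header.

== SKYLINES ==
[[5,8],[21,0]]
[[5,8],[21,0],[45,2],[47,0]]
[[5,8],[21,14],[37,0],[45,2],[47,0]]
[[5,8],[21,14],[37,0],[39,8],[49,0]]
[[5,8],[21,14],[37,0],[39,8],[49,0]]
[[5,8],[21,14],[37,0],[39,8],[49,0]]
[[5,8],[21,14],[37,0],[39,8],[49,0]]
[[5,8],[21,14],[37,0],[39,8],[46,18],[49,0]]
[[5,8],[21,14],[37,0],[39,8],[46,18],[49,0]]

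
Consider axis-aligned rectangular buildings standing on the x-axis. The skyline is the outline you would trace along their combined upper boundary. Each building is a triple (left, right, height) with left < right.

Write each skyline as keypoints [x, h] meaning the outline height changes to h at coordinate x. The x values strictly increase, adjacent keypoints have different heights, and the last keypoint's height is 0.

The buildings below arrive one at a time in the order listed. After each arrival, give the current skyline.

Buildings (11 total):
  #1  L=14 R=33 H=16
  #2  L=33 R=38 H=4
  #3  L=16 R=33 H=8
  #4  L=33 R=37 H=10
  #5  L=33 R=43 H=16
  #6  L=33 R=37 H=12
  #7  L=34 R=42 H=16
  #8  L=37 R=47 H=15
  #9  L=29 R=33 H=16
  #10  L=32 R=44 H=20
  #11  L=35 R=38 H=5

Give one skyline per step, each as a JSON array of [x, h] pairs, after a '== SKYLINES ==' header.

== SKYLINES ==
[[14,16],[33,0]]
[[14,16],[33,4],[38,0]]
[[14,16],[33,4],[38,0]]
[[14,16],[33,10],[37,4],[38,0]]
[[14,16],[43,0]]
[[14,16],[43,0]]
[[14,16],[43,0]]
[[14,16],[43,15],[47,0]]
[[14,16],[43,15],[47,0]]
[[14,16],[32,20],[44,15],[47,0]]
[[14,16],[32,20],[44,15],[47,0]]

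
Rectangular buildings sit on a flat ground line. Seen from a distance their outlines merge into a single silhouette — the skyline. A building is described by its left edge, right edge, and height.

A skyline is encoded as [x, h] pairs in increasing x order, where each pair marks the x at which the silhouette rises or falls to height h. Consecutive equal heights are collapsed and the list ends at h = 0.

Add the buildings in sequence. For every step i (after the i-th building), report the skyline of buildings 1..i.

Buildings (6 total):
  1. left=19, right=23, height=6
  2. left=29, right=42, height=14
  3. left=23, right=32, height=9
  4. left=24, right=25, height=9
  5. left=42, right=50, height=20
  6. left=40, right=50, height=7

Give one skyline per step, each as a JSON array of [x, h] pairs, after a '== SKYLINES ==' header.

== SKYLINES ==
[[19,6],[23,0]]
[[19,6],[23,0],[29,14],[42,0]]
[[19,6],[23,9],[29,14],[42,0]]
[[19,6],[23,9],[29,14],[42,0]]
[[19,6],[23,9],[29,14],[42,20],[50,0]]
[[19,6],[23,9],[29,14],[42,20],[50,0]]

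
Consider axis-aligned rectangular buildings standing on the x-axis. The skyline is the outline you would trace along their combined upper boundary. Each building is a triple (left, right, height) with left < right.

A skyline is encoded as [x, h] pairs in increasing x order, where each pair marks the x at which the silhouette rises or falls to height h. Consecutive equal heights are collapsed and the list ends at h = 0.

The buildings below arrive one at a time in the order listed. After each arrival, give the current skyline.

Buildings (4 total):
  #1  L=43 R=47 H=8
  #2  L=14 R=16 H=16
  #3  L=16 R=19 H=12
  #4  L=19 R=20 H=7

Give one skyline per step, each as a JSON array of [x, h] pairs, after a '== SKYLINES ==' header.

== SKYLINES ==
[[43,8],[47,0]]
[[14,16],[16,0],[43,8],[47,0]]
[[14,16],[16,12],[19,0],[43,8],[47,0]]
[[14,16],[16,12],[19,7],[20,0],[43,8],[47,0]]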